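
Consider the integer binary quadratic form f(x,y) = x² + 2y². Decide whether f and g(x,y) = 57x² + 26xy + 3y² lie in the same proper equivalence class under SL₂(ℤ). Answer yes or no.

D₁ = -8, D₂ = -8
f: reduced (well bottom): (1,0,2) with a≤c, −a<b≤a
g: flip: (57,26,3)→(3,-26,57)
g: translate: b→-2 (≡-26 mod 6), so (3,-26,57)→(3,-2,1)
g: flip: (3,-2,1)→(1,2,3)
g: translate: b→0 (≡2 mod 2), so (1,2,3)→(1,0,2)
g: reduced (well bottom): (1,0,2) with a≤c, −a<b≤a
reduced forms (1, 0, 2) vs (1, 0, 2) ⇒ equivalent

yes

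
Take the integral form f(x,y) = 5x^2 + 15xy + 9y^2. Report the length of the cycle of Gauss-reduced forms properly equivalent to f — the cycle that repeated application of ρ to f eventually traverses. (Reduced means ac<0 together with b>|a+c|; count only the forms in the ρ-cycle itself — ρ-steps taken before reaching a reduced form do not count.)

D = 45, ⌊√D⌋ = 6
descent: ρ → (9,3,-1)
descent: ρ → (-1,5,5)  [lands on river]
river: ρ → (5,5,-1)
ρ-cycle length = 2 (tail of 2 descent steps not counted)

2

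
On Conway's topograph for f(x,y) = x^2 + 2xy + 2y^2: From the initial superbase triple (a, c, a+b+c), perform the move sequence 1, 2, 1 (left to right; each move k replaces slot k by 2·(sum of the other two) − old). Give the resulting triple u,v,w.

start (1,2,5) = (f(1,0),f(0,1),f(1,1))
replace slot 1: 2·(2+5) − 1 = 13 → (13,2,5)
replace slot 2: 2·(13+5) − 2 = 34 → (13,34,5)
replace slot 1: 2·(34+5) − 13 = 65 → (65,34,5)

65,34,5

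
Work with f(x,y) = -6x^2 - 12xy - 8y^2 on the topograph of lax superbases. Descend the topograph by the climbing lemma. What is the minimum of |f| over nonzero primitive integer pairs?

translate: b→0 (≡12 mod 12), so (6,12,8)→(6,0,2)
flip: (6,0,2)→(2,0,6)
reduced (well bottom): (2,0,6) with a≤c, −a<b≤a
well minimum |f| = |-2| = 2 (negative-definite)

2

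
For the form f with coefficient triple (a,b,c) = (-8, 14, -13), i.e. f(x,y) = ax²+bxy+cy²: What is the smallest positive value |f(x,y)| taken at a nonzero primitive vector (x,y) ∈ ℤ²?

translate: b→2 (≡-14 mod 16), so (8,-14,13)→(8,2,7)
flip: (8,2,7)→(7,-2,8)
reduced (well bottom): (7,-2,8) with a≤c, −a<b≤a
well minimum |f| = |-7| = 7 (negative-definite)

7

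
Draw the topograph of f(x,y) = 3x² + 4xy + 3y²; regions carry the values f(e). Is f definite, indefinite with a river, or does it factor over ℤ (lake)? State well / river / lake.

D = b²−4ac = 4² − 4·3·3 = -20
D < 0 ⇒ definite ⇒ every region one sign ⇒ single well

well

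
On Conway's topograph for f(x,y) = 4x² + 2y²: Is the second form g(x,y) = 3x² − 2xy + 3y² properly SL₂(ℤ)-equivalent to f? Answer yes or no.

D₁ = -32, D₂ = -32
f: flip: (4,0,2)→(2,0,4)
f: reduced (well bottom): (2,0,4) with a≤c, −a<b≤a
g: flip: (3,-2,3)→(3,2,3)
g: reduced (well bottom): (3,2,3) with a≤c, −a<b≤a
reduced forms (2, 0, 4) vs (3, 2, 3) ⇒ inequivalent

no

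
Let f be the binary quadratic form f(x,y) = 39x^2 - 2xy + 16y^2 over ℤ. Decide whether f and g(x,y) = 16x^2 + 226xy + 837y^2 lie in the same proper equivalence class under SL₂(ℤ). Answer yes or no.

D₁ = -2492, D₂ = -2492
f: flip: (39,-2,16)→(16,2,39)
f: reduced (well bottom): (16,2,39) with a≤c, −a<b≤a
g: translate: b→2 (≡226 mod 32), so (16,226,837)→(16,2,39)
g: reduced (well bottom): (16,2,39) with a≤c, −a<b≤a
reduced forms (16, 2, 39) vs (16, 2, 39) ⇒ equivalent

yes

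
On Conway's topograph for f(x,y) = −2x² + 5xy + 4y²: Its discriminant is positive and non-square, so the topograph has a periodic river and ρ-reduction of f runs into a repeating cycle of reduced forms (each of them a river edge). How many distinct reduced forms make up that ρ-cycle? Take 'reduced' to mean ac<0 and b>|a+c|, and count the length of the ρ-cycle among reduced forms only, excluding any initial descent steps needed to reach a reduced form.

D = 57, ⌊√D⌋ = 7
river: ρ → (4,3,-3)
river: ρ → (-3,3,4)
river: ρ → (4,5,-2)
river: ρ → (-2,7,1)
river: ρ → (1,7,-2)
river: ρ → (-2,5,4)
ρ-cycle length = 6 (tail of 0 descent steps not counted)

6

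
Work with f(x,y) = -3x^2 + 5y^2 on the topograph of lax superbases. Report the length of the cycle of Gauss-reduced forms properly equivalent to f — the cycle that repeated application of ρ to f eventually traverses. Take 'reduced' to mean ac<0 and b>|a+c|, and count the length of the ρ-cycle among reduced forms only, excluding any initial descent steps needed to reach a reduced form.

D = 60, ⌊√D⌋ = 7
descent: ρ → (5,0,-3)
descent: ρ → (-3,6,2)  [lands on river]
river: ρ → (2,6,-3)
ρ-cycle length = 2 (tail of 2 descent steps not counted)

2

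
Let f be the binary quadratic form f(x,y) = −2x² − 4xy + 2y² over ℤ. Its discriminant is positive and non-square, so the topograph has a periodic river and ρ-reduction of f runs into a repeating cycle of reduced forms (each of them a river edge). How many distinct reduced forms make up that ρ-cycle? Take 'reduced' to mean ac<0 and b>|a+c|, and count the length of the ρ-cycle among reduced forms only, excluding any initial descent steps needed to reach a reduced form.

D = 32, ⌊√D⌋ = 5
descent: ρ → (2,4,-2)  [lands on river]
river: ρ → (-2,4,2)
ρ-cycle length = 2 (tail of 1 descent step not counted)

2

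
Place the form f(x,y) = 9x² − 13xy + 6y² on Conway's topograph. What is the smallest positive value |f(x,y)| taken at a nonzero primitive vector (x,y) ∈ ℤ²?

translate: b→5 (≡-13 mod 18), so (9,-13,6)→(9,5,2)
flip: (9,5,2)→(2,-5,9)
translate: b→-1 (≡-5 mod 4), so (2,-5,9)→(2,-1,6)
reduced (well bottom): (2,-1,6) with a≤c, −a<b≤a
well minimum = a = 2

2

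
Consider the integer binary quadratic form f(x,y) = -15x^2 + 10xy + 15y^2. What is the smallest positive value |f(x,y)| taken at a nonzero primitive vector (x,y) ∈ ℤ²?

river: ρ → (15,20,-10)
river: ρ → (-10,20,15)
river: ρ → (15,10,-15)
river: ρ → (-15,20,10)
river: ρ → (10,20,-15)
river: ρ → (-15,10,15)
closes: descent 0, river 6
min |a| on river = 10

10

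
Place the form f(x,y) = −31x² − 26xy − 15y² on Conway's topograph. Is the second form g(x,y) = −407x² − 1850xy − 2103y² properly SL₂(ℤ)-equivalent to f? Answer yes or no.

D₁ = -1184, D₂ = -1184
f is negative-definite; reduce −f:
−f: flip: (31,26,15)→(15,-26,31)
−f: translate: b→4 (≡-26 mod 30), so (15,-26,31)→(15,4,20)
−f: reduced (well bottom): (15,4,20) with a≤c, −a<b≤a
flip sign back: reduced form of f is (-15,-4,-20)
g is negative-definite; reduce −g:
−g: translate: b→222 (≡1850 mod 814), so (407,1850,2103)→(407,222,31)
−g: flip: (407,222,31)→(31,-222,407)
−g: translate: b→26 (≡-222 mod 62), so (31,-222,407)→(31,26,15)
−g: flip: (31,26,15)→(15,-26,31)
−g: translate: b→4 (≡-26 mod 30), so (15,-26,31)→(15,4,20)
−g: reduced (well bottom): (15,4,20) with a≤c, −a<b≤a
flip sign back: reduced form of g is (-15,-4,-20)
reduced forms (-15, -4, -20) vs (-15, -4, -20) ⇒ equivalent

yes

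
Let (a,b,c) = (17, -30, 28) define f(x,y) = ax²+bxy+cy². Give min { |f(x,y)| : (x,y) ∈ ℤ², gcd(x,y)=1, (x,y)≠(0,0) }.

translate: b→4 (≡-30 mod 34), so (17,-30,28)→(17,4,15)
flip: (17,4,15)→(15,-4,17)
reduced (well bottom): (15,-4,17) with a≤c, −a<b≤a
well minimum = a = 15

15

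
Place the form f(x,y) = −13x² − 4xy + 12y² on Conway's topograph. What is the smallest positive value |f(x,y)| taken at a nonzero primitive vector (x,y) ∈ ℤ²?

descent: ρ → (12,4,-13)  [lands on river]
river: ρ → (-13,22,3)
river: ρ → (3,20,-20)
river: ρ → (-20,20,3)
river: ρ → (3,22,-13)
river: ρ → (-13,4,12)
river: ρ → (12,20,-5)
river: ρ → (-5,20,12)
closes: descent 1, river 8
min |a| on river = 3

3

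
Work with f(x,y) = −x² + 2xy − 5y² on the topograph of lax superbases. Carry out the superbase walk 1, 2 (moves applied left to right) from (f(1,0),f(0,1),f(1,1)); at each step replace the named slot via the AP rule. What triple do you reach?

start (-1,-5,-4) = (f(1,0),f(0,1),f(1,1))
replace slot 1: 2·((-5)+(-4)) − (-1) = -17 → (-17,-5,-4)
replace slot 2: 2·((-17)+(-4)) − (-5) = -37 → (-17,-37,-4)

-17,-37,-4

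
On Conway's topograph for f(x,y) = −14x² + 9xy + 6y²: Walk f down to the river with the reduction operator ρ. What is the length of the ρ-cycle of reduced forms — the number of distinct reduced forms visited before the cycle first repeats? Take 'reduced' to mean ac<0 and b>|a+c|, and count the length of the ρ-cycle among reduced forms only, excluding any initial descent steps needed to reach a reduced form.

D = 417, ⌊√D⌋ = 20
river: ρ → (6,15,-8)
river: ρ → (-8,17,4)
river: ρ → (4,15,-12)
river: ρ → (-12,9,7)
river: ρ → (7,19,-2)
river: ρ → (-2,17,16)
river: ρ → (16,15,-3)
river: ρ → (-3,15,16)
river: ρ → (16,17,-2)
river: ρ → (-2,19,7)
river: ρ → (7,9,-12)
river: ρ → (-12,15,4)
river: ρ → (4,17,-8)
river: ρ → (-8,15,6)
river: ρ → (6,9,-14)
river: ρ → (-14,19,1)
river: ρ → (1,19,-14)
river: ρ → (-14,9,6)
ρ-cycle length = 18 (tail of 0 descent steps not counted)

18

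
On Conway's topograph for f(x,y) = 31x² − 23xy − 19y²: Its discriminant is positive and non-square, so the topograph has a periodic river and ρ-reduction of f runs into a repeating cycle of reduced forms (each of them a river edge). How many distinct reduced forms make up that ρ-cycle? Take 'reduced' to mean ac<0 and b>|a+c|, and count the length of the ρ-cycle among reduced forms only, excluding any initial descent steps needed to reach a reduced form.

D = 2885, ⌊√D⌋ = 53
descent: ρ → (-19,23,31)  [lands on river]
river: ρ → (31,39,-11)
river: ρ → (-11,49,11)
river: ρ → (11,39,-31)
river: ρ → (-31,23,19)
river: ρ → (19,53,-1)
river: ρ → (-1,53,19)
river: ρ → (19,23,-31)
river: ρ → (-31,39,11)
river: ρ → (11,49,-11)
river: ρ → (-11,39,31)
river: ρ → (31,23,-19)
river: ρ → (-19,53,1)
river: ρ → (1,53,-19)
ρ-cycle length = 14 (tail of 1 descent step not counted)

14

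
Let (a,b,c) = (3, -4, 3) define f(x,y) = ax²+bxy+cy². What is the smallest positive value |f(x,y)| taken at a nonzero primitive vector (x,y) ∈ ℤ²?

translate: b→2 (≡-4 mod 6), so (3,-4,3)→(3,2,2)
flip: (3,2,2)→(2,-2,3)
translate: b→2 (≡-2 mod 4), so (2,-2,3)→(2,2,3)
reduced (well bottom): (2,2,3) with a≤c, −a<b≤a
well minimum = a = 2

2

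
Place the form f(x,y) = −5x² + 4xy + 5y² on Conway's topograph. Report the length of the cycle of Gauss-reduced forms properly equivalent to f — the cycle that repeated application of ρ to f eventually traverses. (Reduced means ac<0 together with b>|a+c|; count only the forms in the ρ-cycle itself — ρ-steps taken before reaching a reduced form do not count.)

D = 116, ⌊√D⌋ = 10
river: ρ → (5,6,-4)
river: ρ → (-4,10,1)
river: ρ → (1,10,-4)
river: ρ → (-4,6,5)
river: ρ → (5,4,-5)
river: ρ → (-5,6,4)
river: ρ → (4,10,-1)
river: ρ → (-1,10,4)
river: ρ → (4,6,-5)
river: ρ → (-5,4,5)
ρ-cycle length = 10 (tail of 0 descent steps not counted)

10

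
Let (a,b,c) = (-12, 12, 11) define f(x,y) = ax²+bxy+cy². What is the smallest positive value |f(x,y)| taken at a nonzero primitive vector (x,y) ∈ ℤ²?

river: ρ → (11,10,-13)
river: ρ → (-13,16,8)
river: ρ → (8,16,-13)
river: ρ → (-13,10,11)
river: ρ → (11,12,-12)
river: ρ → (-12,12,11)
closes: descent 0, river 6
min |a| on river = 8

8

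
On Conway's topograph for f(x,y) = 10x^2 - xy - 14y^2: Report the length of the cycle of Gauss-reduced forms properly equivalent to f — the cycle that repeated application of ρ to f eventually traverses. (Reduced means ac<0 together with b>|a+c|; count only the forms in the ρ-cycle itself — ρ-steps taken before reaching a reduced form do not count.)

D = 561, ⌊√D⌋ = 23
descent: ρ → (-14,1,10)
descent: ρ → (10,19,-5)  [lands on river]
river: ρ → (-5,21,6)
river: ρ → (6,15,-14)
river: ρ → (-14,13,7)
river: ρ → (7,15,-12)
river: ρ → (-12,9,10)
river: ρ → (10,11,-11)
river: ρ → (-11,11,10)
river: ρ → (10,9,-12)
river: ρ → (-12,15,7)
river: ρ → (7,13,-14)
river: ρ → (-14,15,6)
river: ρ → (6,21,-5)
river: ρ → (-5,19,10)
river: ρ → (10,21,-3)
river: ρ → (-3,21,10)
ρ-cycle length = 16 (tail of 2 descent steps not counted)

16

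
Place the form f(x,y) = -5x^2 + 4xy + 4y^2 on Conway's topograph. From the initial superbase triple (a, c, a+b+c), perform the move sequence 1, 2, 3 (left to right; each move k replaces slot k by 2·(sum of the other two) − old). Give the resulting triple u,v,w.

start (-5,4,3) = (f(1,0),f(0,1),f(1,1))
replace slot 1: 2·(4+3) − (-5) = 19 → (19,4,3)
replace slot 2: 2·(19+3) − 4 = 40 → (19,40,3)
replace slot 3: 2·(19+40) − 3 = 115 → (19,40,115)

19,40,115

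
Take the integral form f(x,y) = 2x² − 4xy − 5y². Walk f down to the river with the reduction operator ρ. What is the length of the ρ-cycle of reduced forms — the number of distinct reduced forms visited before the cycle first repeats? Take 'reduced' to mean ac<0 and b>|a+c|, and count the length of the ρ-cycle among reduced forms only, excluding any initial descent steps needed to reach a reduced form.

D = 56, ⌊√D⌋ = 7
descent: ρ → (-5,4,2)  [lands on river]
river: ρ → (2,4,-5)
river: ρ → (-5,6,1)
river: ρ → (1,6,-5)
ρ-cycle length = 4 (tail of 1 descent step not counted)

4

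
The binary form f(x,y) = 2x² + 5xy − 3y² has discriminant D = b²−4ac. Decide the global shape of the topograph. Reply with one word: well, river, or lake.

D = b²−4ac = 5² − 4·2·(-3) = 49
D = 7² is a perfect square ⇒ form factors over ℤ ⇒ lakes

lake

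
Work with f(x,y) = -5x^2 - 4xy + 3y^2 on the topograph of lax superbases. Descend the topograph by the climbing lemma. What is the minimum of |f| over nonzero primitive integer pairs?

descent: ρ → (3,4,-5)  [lands on river]
river: ρ → (-5,6,2)
river: ρ → (2,6,-5)
river: ρ → (-5,4,3)
river: ρ → (3,8,-1)
river: ρ → (-1,8,3)
closes: descent 1, river 6
min |a| on river = 1

1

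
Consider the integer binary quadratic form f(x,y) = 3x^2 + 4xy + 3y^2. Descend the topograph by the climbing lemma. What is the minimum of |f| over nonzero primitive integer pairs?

translate: b→-2 (≡4 mod 6), so (3,4,3)→(3,-2,2)
flip: (3,-2,2)→(2,2,3)
reduced (well bottom): (2,2,3) with a≤c, −a<b≤a
well minimum = a = 2

2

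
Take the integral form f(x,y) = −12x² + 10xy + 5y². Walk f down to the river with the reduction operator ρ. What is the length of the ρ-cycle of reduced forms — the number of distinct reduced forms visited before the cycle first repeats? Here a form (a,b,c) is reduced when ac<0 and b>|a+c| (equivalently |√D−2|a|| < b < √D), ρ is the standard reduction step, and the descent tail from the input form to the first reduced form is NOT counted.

D = 340, ⌊√D⌋ = 18
river: ρ → (5,10,-12)
river: ρ → (-12,14,3)
river: ρ → (3,16,-7)
river: ρ → (-7,12,7)
river: ρ → (7,16,-3)
river: ρ → (-3,14,12)
river: ρ → (12,10,-5)
river: ρ → (-5,10,12)
river: ρ → (12,14,-3)
river: ρ → (-3,16,7)
river: ρ → (7,12,-7)
river: ρ → (-7,16,3)
river: ρ → (3,14,-12)
river: ρ → (-12,10,5)
ρ-cycle length = 14 (tail of 0 descent steps not counted)

14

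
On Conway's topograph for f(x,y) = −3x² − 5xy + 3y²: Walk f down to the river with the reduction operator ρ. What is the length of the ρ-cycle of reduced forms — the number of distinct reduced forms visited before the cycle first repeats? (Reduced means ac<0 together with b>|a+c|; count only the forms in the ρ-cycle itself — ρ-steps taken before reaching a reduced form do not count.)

D = 61, ⌊√D⌋ = 7
descent: ρ → (3,5,-3)  [lands on river]
river: ρ → (-3,7,1)
river: ρ → (1,7,-3)
river: ρ → (-3,5,3)
river: ρ → (3,7,-1)
river: ρ → (-1,7,3)
ρ-cycle length = 6 (tail of 1 descent step not counted)

6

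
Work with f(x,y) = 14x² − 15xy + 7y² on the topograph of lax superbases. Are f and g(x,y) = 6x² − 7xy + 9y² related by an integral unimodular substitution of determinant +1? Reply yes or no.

D₁ = -167, D₂ = -167
f: translate: b→13 (≡-15 mod 28), so (14,-15,7)→(14,13,6)
f: flip: (14,13,6)→(6,-13,14)
f: translate: b→-1 (≡-13 mod 12), so (6,-13,14)→(6,-1,7)
f: reduced (well bottom): (6,-1,7) with a≤c, −a<b≤a
g: translate: b→5 (≡-7 mod 12), so (6,-7,9)→(6,5,8)
g: reduced (well bottom): (6,5,8) with a≤c, −a<b≤a
reduced forms (6, -1, 7) vs (6, 5, 8) ⇒ inequivalent

no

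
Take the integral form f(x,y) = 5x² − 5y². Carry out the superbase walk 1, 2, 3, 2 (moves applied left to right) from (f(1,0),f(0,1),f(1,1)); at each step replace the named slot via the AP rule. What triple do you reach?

start (5,-5,0) = (f(1,0),f(0,1),f(1,1))
replace slot 1: 2·((-5)+0) − 5 = -15 → (-15,-5,0)
replace slot 2: 2·((-15)+0) − (-5) = -25 → (-15,-25,0)
replace slot 3: 2·((-15)+(-25)) − 0 = -80 → (-15,-25,-80)
replace slot 2: 2·((-15)+(-80)) − (-25) = -165 → (-15,-165,-80)

-15,-165,-80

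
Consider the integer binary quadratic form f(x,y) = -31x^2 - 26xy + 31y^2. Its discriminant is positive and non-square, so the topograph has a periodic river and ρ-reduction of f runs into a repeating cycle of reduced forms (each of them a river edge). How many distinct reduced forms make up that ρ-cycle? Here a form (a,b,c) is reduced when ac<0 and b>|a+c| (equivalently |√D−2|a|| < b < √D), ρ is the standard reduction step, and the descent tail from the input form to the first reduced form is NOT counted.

D = 4520, ⌊√D⌋ = 67
descent: ρ → (31,26,-31)  [lands on river]
river: ρ → (-31,36,26)
river: ρ → (26,16,-41)
river: ρ → (-41,66,1)
river: ρ → (1,66,-41)
river: ρ → (-41,16,26)
river: ρ → (26,36,-31)
river: ρ → (-31,26,31)
river: ρ → (31,36,-26)
river: ρ → (-26,16,41)
river: ρ → (41,66,-1)
river: ρ → (-1,66,41)
river: ρ → (41,16,-26)
river: ρ → (-26,36,31)
ρ-cycle length = 14 (tail of 1 descent step not counted)

14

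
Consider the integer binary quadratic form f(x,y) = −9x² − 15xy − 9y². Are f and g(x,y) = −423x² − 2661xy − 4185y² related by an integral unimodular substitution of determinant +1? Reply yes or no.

D₁ = -99, D₂ = -99
f is negative-definite; reduce −f:
−f: translate: b→-3 (≡15 mod 18), so (9,15,9)→(9,-3,3)
−f: flip: (9,-3,3)→(3,3,9)
−f: reduced (well bottom): (3,3,9) with a≤c, −a<b≤a
flip sign back: reduced form of f is (-3,-3,-9)
g is negative-definite; reduce −g:
−g: translate: b→123 (≡2661 mod 846), so (423,2661,4185)→(423,123,9)
−g: flip: (423,123,9)→(9,-123,423)
−g: translate: b→3 (≡-123 mod 18), so (9,-123,423)→(9,3,3)
−g: flip: (9,3,3)→(3,-3,9)
−g: translate: b→3 (≡-3 mod 6), so (3,-3,9)→(3,3,9)
−g: reduced (well bottom): (3,3,9) with a≤c, −a<b≤a
flip sign back: reduced form of g is (-3,-3,-9)
reduced forms (-3, -3, -9) vs (-3, -3, -9) ⇒ equivalent

yes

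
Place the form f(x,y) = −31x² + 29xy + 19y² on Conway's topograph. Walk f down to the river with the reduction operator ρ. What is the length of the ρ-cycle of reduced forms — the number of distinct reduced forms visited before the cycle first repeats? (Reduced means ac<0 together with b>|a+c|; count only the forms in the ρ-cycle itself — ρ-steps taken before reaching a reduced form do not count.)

D = 3197, ⌊√D⌋ = 56
river: ρ → (19,47,-13)
river: ρ → (-13,31,43)
river: ρ → (43,55,-1)
river: ρ → (-1,55,43)
river: ρ → (43,31,-13)
river: ρ → (-13,47,19)
river: ρ → (19,29,-31)
river: ρ → (-31,33,17)
river: ρ → (17,35,-29)
river: ρ → (-29,23,23)
river: ρ → (23,23,-29)
river: ρ → (-29,35,17)
river: ρ → (17,33,-31)
river: ρ → (-31,29,19)
ρ-cycle length = 14 (tail of 0 descent steps not counted)

14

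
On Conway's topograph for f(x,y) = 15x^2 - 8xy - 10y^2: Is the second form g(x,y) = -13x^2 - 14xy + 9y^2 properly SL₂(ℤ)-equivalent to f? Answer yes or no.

D₁ = 664, D₂ = 664
river cycle of f (length 22): (-10, 8, 15), (15, 22, -3), (-3, 20, 22), (22, 24, -1), (-1, 24, 22), (22, 20, -3), (-3, 22, 15), (15, 8, -10), (-10, 12, 13), (13, 14, -9), … (12 more)
river cycle of g (length 22): (9, 14, -13), (-13, 12, 10), (10, 8, -15), (-15, 22, 3), (3, 20, -22), (-22, 24, 1), (1, 24, -22), (-22, 20, 3), (3, 22, -15), (-15, 8, 10), … (12 more)
cycles differ ⇒ inequivalent

no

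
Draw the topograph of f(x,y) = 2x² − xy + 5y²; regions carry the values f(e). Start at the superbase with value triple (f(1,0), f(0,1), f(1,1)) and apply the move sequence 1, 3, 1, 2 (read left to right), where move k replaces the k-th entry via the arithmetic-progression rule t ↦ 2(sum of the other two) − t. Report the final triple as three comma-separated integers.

start (2,5,6) = (f(1,0),f(0,1),f(1,1))
replace slot 1: 2·(5+6) − 2 = 20 → (20,5,6)
replace slot 3: 2·(20+5) − 6 = 44 → (20,5,44)
replace slot 1: 2·(5+44) − 20 = 78 → (78,5,44)
replace slot 2: 2·(78+44) − 5 = 239 → (78,239,44)

78,239,44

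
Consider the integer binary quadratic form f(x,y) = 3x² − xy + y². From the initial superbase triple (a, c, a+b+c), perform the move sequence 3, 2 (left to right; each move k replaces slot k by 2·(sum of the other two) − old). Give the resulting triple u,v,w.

start (3,1,3) = (f(1,0),f(0,1),f(1,1))
replace slot 3: 2·(3+1) − 3 = 5 → (3,1,5)
replace slot 2: 2·(3+5) − 1 = 15 → (3,15,5)

3,15,5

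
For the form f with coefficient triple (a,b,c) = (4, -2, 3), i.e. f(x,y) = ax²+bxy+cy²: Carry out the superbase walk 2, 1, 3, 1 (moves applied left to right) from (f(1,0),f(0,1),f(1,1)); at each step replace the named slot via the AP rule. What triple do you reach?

start (4,3,5) = (f(1,0),f(0,1),f(1,1))
replace slot 2: 2·(4+5) − 3 = 15 → (4,15,5)
replace slot 1: 2·(15+5) − 4 = 36 → (36,15,5)
replace slot 3: 2·(36+15) − 5 = 97 → (36,15,97)
replace slot 1: 2·(15+97) − 36 = 188 → (188,15,97)

188,15,97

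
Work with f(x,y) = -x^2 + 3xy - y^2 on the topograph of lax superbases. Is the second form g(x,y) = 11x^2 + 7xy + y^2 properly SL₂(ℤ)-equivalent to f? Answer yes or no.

D₁ = 5, D₂ = 5
river cycle of f (length 2): (-1, 1, 1), (1, 1, -1)
river cycle of g (length 2): (1, 1, -1), (-1, 1, 1)
cycles coincide ⇒ equivalent

yes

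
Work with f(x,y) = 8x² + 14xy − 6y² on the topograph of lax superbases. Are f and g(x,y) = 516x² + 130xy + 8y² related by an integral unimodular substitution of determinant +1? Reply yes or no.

D₁ = 388, D₂ = 388
river cycle of f (length 18): (-6, 10, 12), (12, 14, -4), (-4, 18, 4), (4, 14, -12), (-12, 10, 6), (6, 14, -8), (-8, 18, 2), (2, 18, -8), (-8, 14, 6), (6, 10, -12), … (8 more)
river cycle of g (length 18): (8, 14, -6), (-6, 10, 12), (12, 14, -4), (-4, 18, 4), (4, 14, -12), (-12, 10, 6), (6, 14, -8), (-8, 18, 2), (2, 18, -8), (-8, 14, 6), … (8 more)
cycles coincide ⇒ equivalent

yes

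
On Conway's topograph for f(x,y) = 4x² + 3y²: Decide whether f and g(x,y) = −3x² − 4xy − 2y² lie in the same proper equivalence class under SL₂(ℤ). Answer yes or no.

D₁ = -48, D₂ = -8
discriminants differ ⇒ not SL₂(ℤ)-equivalent

no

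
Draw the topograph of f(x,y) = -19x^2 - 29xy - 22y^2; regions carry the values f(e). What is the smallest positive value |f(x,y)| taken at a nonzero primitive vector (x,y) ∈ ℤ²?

translate: b→-9 (≡29 mod 38), so (19,29,22)→(19,-9,12)
flip: (19,-9,12)→(12,9,19)
reduced (well bottom): (12,9,19) with a≤c, −a<b≤a
well minimum |f| = |-12| = 12 (negative-definite)

12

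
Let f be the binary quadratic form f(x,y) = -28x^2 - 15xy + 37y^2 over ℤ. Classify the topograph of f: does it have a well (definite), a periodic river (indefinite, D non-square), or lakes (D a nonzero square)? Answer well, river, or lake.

D = b²−4ac = (-15)² − 4·(-28)·37 = 4369
D > 0 non-square ⇒ indefinite ⇒ periodic river

river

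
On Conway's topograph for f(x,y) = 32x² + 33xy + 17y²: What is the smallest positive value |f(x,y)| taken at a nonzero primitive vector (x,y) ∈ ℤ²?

translate: b→-31 (≡33 mod 64), so (32,33,17)→(32,-31,16)
flip: (32,-31,16)→(16,31,32)
translate: b→-1 (≡31 mod 32), so (16,31,32)→(16,-1,17)
reduced (well bottom): (16,-1,17) with a≤c, −a<b≤a
well minimum = a = 16

16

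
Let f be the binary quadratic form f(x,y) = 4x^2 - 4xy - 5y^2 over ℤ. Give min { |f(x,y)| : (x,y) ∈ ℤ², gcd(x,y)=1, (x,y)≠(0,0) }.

descent: ρ → (-5,4,4)  [lands on river]
river: ρ → (4,4,-5)
river: ρ → (-5,6,3)
river: ρ → (3,6,-5)
closes: descent 1, river 4
min |a| on river = 3

3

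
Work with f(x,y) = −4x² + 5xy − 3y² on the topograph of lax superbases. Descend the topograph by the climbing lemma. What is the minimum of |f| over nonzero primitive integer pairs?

translate: b→3 (≡-5 mod 8), so (4,-5,3)→(4,3,2)
flip: (4,3,2)→(2,-3,4)
translate: b→1 (≡-3 mod 4), so (2,-3,4)→(2,1,3)
reduced (well bottom): (2,1,3) with a≤c, −a<b≤a
well minimum |f| = |-2| = 2 (negative-definite)

2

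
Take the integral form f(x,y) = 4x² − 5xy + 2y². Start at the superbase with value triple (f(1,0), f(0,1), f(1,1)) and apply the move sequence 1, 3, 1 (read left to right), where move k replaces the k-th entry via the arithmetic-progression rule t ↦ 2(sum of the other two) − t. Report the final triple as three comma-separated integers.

start (4,2,1) = (f(1,0),f(0,1),f(1,1))
replace slot 1: 2·(2+1) − 4 = 2 → (2,2,1)
replace slot 3: 2·(2+2) − 1 = 7 → (2,2,7)
replace slot 1: 2·(2+7) − 2 = 16 → (16,2,7)

16,2,7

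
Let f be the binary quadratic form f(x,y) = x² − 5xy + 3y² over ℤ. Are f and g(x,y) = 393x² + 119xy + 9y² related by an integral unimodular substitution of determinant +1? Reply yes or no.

D₁ = 13, D₂ = 13
river cycle of f (length 2): (-1, 3, 1), (1, 3, -1)
river cycle of g (length 2): (1, 3, -1), (-1, 3, 1)
cycles coincide ⇒ equivalent

yes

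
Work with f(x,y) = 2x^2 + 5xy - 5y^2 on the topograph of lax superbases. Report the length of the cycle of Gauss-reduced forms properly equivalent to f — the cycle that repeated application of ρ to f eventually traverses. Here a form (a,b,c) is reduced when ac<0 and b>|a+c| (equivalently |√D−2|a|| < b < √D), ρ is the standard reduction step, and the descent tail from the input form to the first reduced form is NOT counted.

D = 65, ⌊√D⌋ = 8
river: ρ → (-5,5,2)
river: ρ → (2,7,-2)
river: ρ → (-2,5,5)
river: ρ → (5,5,-2)
river: ρ → (-2,7,2)
river: ρ → (2,5,-5)
ρ-cycle length = 6 (tail of 0 descent steps not counted)

6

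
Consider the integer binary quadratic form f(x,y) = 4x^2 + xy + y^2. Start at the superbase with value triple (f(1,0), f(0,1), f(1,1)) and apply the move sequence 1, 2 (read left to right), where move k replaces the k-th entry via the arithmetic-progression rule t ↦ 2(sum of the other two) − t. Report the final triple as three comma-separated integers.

start (4,1,6) = (f(1,0),f(0,1),f(1,1))
replace slot 1: 2·(1+6) − 4 = 10 → (10,1,6)
replace slot 2: 2·(10+6) − 1 = 31 → (10,31,6)

10,31,6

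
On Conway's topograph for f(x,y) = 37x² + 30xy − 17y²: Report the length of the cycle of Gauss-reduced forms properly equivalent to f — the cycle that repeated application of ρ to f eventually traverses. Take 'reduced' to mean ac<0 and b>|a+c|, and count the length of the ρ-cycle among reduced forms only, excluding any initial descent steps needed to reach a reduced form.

D = 3416, ⌊√D⌋ = 58
river: ρ → (-17,38,29)
river: ρ → (29,20,-26)
river: ρ → (-26,32,23)
river: ρ → (23,14,-35)
river: ρ → (-35,56,2)
river: ρ → (2,56,-35)
river: ρ → (-35,14,23)
river: ρ → (23,32,-26)
river: ρ → (-26,20,29)
river: ρ → (29,38,-17)
river: ρ → (-17,30,37)
river: ρ → (37,44,-10)
river: ρ → (-10,56,7)
river: ρ → (7,56,-10)
river: ρ → (-10,44,37)
river: ρ → (37,30,-17)
ρ-cycle length = 16 (tail of 0 descent steps not counted)

16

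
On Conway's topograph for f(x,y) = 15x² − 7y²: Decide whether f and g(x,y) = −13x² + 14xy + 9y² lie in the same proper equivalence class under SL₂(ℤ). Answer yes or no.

D₁ = 420, D₂ = 664
discriminants differ ⇒ not SL₂(ℤ)-equivalent

no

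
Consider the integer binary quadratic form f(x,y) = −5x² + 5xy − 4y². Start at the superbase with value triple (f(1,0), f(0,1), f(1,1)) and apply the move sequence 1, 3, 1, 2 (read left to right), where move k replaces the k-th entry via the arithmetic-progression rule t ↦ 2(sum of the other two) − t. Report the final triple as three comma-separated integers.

start (-5,-4,-4) = (f(1,0),f(0,1),f(1,1))
replace slot 1: 2·((-4)+(-4)) − (-5) = -11 → (-11,-4,-4)
replace slot 3: 2·((-11)+(-4)) − (-4) = -26 → (-11,-4,-26)
replace slot 1: 2·((-4)+(-26)) − (-11) = -49 → (-49,-4,-26)
replace slot 2: 2·((-49)+(-26)) − (-4) = -146 → (-49,-146,-26)

-49,-146,-26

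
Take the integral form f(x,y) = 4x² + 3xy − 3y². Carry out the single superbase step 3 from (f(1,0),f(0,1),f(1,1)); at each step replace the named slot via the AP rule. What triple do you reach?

start (4,-3,4) = (f(1,0),f(0,1),f(1,1))
replace slot 3: 2·(4+(-3)) − 4 = -2 → (4,-3,-2)

4,-3,-2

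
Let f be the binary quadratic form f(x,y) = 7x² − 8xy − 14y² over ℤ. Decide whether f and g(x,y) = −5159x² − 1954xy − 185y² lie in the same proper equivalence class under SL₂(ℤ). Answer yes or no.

D₁ = 456, D₂ = 456
river cycle of f (length 6): (-14, 8, 7), (7, 20, -2), (-2, 20, 7), (7, 8, -14), (-14, 20, 1), (1, 20, -14)
river cycle of g (length 6): (-14, 8, 7), (7, 20, -2), (-2, 20, 7), (7, 8, -14), (-14, 20, 1), (1, 20, -14)
cycles coincide ⇒ equivalent

yes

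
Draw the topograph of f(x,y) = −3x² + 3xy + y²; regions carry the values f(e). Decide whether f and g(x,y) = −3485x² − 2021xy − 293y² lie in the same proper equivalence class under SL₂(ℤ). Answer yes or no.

D₁ = 21, D₂ = 21
river cycle of f (length 2): (1, 3, -3), (-3, 3, 1)
river cycle of g (length 2): (-3, 3, 1), (1, 3, -3)
cycles coincide ⇒ equivalent

yes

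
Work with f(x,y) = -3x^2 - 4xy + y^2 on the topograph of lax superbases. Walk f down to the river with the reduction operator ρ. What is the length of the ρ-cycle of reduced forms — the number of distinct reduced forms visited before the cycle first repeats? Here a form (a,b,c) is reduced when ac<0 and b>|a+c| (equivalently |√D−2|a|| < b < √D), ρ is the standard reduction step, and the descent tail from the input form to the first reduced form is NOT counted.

D = 28, ⌊√D⌋ = 5
descent: ρ → (1,4,-3)  [lands on river]
river: ρ → (-3,2,2)
river: ρ → (2,2,-3)
river: ρ → (-3,4,1)
ρ-cycle length = 4 (tail of 1 descent step not counted)

4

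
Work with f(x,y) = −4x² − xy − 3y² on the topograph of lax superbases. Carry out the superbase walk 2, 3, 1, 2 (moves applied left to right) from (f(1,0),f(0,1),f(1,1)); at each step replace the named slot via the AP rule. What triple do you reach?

start (-4,-3,-8) = (f(1,0),f(0,1),f(1,1))
replace slot 2: 2·((-4)+(-8)) − (-3) = -21 → (-4,-21,-8)
replace slot 3: 2·((-4)+(-21)) − (-8) = -42 → (-4,-21,-42)
replace slot 1: 2·((-21)+(-42)) − (-4) = -122 → (-122,-21,-42)
replace slot 2: 2·((-122)+(-42)) − (-21) = -307 → (-122,-307,-42)

-122,-307,-42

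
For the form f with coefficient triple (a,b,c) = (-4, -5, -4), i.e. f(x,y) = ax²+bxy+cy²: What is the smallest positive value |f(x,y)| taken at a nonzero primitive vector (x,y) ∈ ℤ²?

translate: b→-3 (≡5 mod 8), so (4,5,4)→(4,-3,3)
flip: (4,-3,3)→(3,3,4)
reduced (well bottom): (3,3,4) with a≤c, −a<b≤a
well minimum |f| = |-3| = 3 (negative-definite)

3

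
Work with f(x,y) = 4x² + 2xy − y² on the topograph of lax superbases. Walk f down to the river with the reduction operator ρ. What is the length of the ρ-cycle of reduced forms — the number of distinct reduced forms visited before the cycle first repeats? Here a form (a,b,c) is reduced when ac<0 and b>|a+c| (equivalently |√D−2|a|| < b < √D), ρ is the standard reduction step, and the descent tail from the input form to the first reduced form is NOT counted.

D = 20, ⌊√D⌋ = 4
descent: ρ → (-1,4,1)  [lands on river]
river: ρ → (1,4,-1)
ρ-cycle length = 2 (tail of 1 descent step not counted)

2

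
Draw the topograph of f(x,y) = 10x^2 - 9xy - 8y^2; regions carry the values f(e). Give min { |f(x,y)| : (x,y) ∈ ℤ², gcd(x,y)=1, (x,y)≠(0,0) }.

descent: ρ → (-8,9,10)  [lands on river]
river: ρ → (10,11,-7)
river: ρ → (-7,17,4)
river: ρ → (4,15,-11)
river: ρ → (-11,7,8)
river: ρ → (8,9,-10)
river: ρ → (-10,11,7)
river: ρ → (7,17,-4)
river: ρ → (-4,15,11)
river: ρ → (11,7,-8)
closes: descent 1, river 10
min |a| on river = 4

4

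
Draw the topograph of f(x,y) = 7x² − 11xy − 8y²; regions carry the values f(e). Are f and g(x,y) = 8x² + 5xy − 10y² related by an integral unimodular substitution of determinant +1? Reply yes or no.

D₁ = 345, D₂ = 345
river cycle of f (length 10): (-8, 11, 7), (7, 17, -2), (-2, 15, 15), (15, 15, -2), (-2, 17, 7), (7, 11, -8), (-8, 5, 10), (10, 15, -3), (-3, 15, 10), (10, 5, -8)
river cycle of g (length 10): (-10, 15, 3), (3, 15, -10), (-10, 5, 8), (8, 11, -7), (-7, 17, 2), (2, 15, -15), (-15, 15, 2), (2, 17, -7), (-7, 11, 8), (8, 5, -10)
cycles differ ⇒ inequivalent

no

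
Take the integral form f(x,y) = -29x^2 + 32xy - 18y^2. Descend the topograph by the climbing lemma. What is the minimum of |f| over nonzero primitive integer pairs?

translate: b→26 (≡-32 mod 58), so (29,-32,18)→(29,26,15)
flip: (29,26,15)→(15,-26,29)
translate: b→4 (≡-26 mod 30), so (15,-26,29)→(15,4,18)
reduced (well bottom): (15,4,18) with a≤c, −a<b≤a
well minimum |f| = |-15| = 15 (negative-definite)

15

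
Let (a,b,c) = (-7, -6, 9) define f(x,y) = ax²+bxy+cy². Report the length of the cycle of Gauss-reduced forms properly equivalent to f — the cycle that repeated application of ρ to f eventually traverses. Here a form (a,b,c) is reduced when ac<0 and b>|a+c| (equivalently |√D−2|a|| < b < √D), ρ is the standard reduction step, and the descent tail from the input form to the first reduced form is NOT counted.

D = 288, ⌊√D⌋ = 16
descent: ρ → (9,6,-7)  [lands on river]
river: ρ → (-7,8,8)
river: ρ → (8,8,-7)
river: ρ → (-7,6,9)
river: ρ → (9,12,-4)
river: ρ → (-4,12,9)
ρ-cycle length = 6 (tail of 1 descent step not counted)

6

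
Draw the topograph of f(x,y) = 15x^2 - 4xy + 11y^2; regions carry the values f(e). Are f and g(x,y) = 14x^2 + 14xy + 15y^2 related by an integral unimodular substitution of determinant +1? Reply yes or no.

D₁ = -644, D₂ = -644
f: flip: (15,-4,11)→(11,4,15)
f: reduced (well bottom): (11,4,15) with a≤c, −a<b≤a
g: reduced (well bottom): (14,14,15) with a≤c, −a<b≤a
reduced forms (11, 4, 15) vs (14, 14, 15) ⇒ inequivalent

no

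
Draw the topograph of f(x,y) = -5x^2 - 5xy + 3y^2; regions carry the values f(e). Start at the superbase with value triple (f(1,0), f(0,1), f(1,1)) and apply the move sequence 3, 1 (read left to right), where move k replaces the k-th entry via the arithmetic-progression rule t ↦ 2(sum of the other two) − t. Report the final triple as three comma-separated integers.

start (-5,3,-7) = (f(1,0),f(0,1),f(1,1))
replace slot 3: 2·((-5)+3) − (-7) = 3 → (-5,3,3)
replace slot 1: 2·(3+3) − (-5) = 17 → (17,3,3)

17,3,3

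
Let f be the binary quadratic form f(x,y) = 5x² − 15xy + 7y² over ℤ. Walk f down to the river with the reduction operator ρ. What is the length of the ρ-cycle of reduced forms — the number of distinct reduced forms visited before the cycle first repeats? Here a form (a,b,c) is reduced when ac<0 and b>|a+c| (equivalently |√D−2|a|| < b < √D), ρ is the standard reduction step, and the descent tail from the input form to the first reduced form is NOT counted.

D = 85, ⌊√D⌋ = 9
descent: ρ → (7,1,-3)
descent: ρ → (-3,5,5)  [lands on river]
river: ρ → (5,5,-3)
river: ρ → (-3,7,3)
river: ρ → (3,5,-5)
river: ρ → (-5,5,3)
river: ρ → (3,7,-3)
ρ-cycle length = 6 (tail of 2 descent steps not counted)

6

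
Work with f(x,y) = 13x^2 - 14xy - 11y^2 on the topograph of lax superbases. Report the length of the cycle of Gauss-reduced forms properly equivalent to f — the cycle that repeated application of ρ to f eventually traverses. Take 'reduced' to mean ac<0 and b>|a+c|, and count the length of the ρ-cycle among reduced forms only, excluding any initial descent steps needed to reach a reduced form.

D = 768, ⌊√D⌋ = 27
descent: ρ → (-11,14,13)  [lands on river]
river: ρ → (13,12,-12)
river: ρ → (-12,12,13)
river: ρ → (13,14,-11)
river: ρ → (-11,8,16)
river: ρ → (16,24,-3)
river: ρ → (-3,24,16)
river: ρ → (16,8,-11)
ρ-cycle length = 8 (tail of 1 descent step not counted)

8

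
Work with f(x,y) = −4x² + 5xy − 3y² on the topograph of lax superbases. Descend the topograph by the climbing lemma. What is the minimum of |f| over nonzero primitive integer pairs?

translate: b→3 (≡-5 mod 8), so (4,-5,3)→(4,3,2)
flip: (4,3,2)→(2,-3,4)
translate: b→1 (≡-3 mod 4), so (2,-3,4)→(2,1,3)
reduced (well bottom): (2,1,3) with a≤c, −a<b≤a
well minimum |f| = |-2| = 2 (negative-definite)

2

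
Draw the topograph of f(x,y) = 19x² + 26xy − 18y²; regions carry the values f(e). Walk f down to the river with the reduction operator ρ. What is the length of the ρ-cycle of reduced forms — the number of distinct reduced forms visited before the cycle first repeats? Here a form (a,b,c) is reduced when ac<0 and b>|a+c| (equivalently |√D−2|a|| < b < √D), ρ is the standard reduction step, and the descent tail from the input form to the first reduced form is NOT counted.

D = 2044, ⌊√D⌋ = 45
river: ρ → (-18,10,27)
river: ρ → (27,44,-1)
river: ρ → (-1,44,27)
river: ρ → (27,10,-18)
river: ρ → (-18,26,19)
river: ρ → (19,12,-25)
river: ρ → (-25,38,6)
river: ρ → (6,34,-37)
river: ρ → (-37,40,3)
river: ρ → (3,44,-9)
river: ρ → (-9,28,35)
river: ρ → (35,42,-2)
river: ρ → (-2,42,35)
river: ρ → (35,28,-9)
river: ρ → (-9,44,3)
river: ρ → (3,40,-37)
river: ρ → (-37,34,6)
river: ρ → (6,38,-25)
river: ρ → (-25,12,19)
river: ρ → (19,26,-18)
ρ-cycle length = 20 (tail of 0 descent steps not counted)

20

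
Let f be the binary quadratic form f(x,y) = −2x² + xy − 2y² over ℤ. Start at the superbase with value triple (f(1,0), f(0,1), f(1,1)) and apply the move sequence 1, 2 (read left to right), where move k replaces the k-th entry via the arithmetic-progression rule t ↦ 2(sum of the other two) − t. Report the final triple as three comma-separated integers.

start (-2,-2,-3) = (f(1,0),f(0,1),f(1,1))
replace slot 1: 2·((-2)+(-3)) − (-2) = -8 → (-8,-2,-3)
replace slot 2: 2·((-8)+(-3)) − (-2) = -20 → (-8,-20,-3)

-8,-20,-3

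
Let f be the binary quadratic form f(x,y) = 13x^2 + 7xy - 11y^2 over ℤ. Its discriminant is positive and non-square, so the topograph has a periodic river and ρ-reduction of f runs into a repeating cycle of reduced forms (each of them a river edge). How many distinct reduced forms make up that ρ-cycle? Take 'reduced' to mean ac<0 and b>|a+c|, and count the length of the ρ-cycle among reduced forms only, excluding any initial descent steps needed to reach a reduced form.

D = 621, ⌊√D⌋ = 24
river: ρ → (-11,15,9)
river: ρ → (9,21,-5)
river: ρ → (-5,19,13)
river: ρ → (13,7,-11)
ρ-cycle length = 4 (tail of 0 descent steps not counted)

4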